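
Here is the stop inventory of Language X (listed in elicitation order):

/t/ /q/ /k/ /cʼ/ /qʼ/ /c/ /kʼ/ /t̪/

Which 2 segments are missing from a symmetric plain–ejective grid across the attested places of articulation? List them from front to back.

dental: plain /t̪/, ejective —.
alveolar: plain /t/, ejective —.
palatal: plain /c/, ejective /cʼ/.
velar: plain /k/, ejective /kʼ/.
uvular: plain /q/, ejective /qʼ/.
Gaps, from front to back: dental lacks ejective (/t̪ʼ/); alveolar lacks ejective (/tʼ/).

/t̪ʼ/, /tʼ/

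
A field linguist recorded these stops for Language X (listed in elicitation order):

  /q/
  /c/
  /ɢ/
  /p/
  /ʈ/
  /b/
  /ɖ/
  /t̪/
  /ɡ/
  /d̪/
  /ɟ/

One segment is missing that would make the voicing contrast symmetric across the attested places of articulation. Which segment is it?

Voiceless: /p/ (bilabial), /t̪/ (dental), /ʈ/ (retroflex), /c/ (palatal), /q/ (uvular).
Voiced: /b/ (bilabial), /d̪/ (dental), /ɖ/ (retroflex), /ɟ/ (palatal), /ɡ/ (velar), /ɢ/ (uvular).
The velar row has no voiceless member, so the gap is the voiceless velar stop /k/.

/k/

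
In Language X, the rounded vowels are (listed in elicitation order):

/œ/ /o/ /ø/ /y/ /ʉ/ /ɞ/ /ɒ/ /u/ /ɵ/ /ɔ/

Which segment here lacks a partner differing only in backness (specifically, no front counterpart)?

/ɒ/

High: /y/ ~ /ʉ/ ~ /u/
High-mid: /ø/ ~ /ɵ/ ~ /o/
Low-mid: /œ/ ~ /ɞ/ ~ /ɔ/
Low: only /ɒ/ (back); no front partner.
So /ɒ/ is the unpaired segment.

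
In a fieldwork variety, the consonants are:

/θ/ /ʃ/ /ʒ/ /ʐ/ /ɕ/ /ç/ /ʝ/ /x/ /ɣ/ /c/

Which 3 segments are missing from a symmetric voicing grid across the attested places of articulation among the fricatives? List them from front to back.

dental: voiceless /θ/, voiced —.
postalveolar: voiceless /ʃ/, voiced /ʒ/.
retroflex: voiceless —, voiced /ʐ/.
alveolo-palatal: voiceless /ɕ/, voiced —.
palatal: voiceless /ç/, voiced /ʝ/.
velar: voiceless /x/, voiced /ɣ/.
Gaps, from front to back: dental lacks voiced (/ð/); retroflex lacks voiceless (/ʂ/); alveolo-palatal lacks voiced (/ʑ/).

/ð/, /ʂ/, /ʑ/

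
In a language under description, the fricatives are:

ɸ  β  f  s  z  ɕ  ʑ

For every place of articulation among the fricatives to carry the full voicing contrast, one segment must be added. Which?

place of articulation  voiceless  voiced  
bilabial          ɸ         β       
labiodental       f         —       
alveolar          s         z       
alveolo-palatal   ɕ         ʑ       
The labiodental row has no voiced member, so the gap is the voiced labiodental fricative /v/.

/v/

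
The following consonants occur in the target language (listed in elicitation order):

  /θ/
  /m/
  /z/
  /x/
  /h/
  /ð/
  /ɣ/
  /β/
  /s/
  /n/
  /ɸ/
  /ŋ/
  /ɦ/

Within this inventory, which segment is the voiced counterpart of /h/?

/h/ is a voiceless glottal fricative.
The voiced counterpart is a voiced glottal fricative — in this inventory, /ɦ/.

/ɦ/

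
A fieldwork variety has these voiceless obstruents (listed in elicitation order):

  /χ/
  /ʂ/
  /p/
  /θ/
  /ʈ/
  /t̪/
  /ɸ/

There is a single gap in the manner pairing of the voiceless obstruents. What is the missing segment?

/q/

bilabial: stop /p/, fricative /ɸ/.
dental: stop /t̪/, fricative /θ/.
retroflex: stop /ʈ/, fricative /ʂ/.
uvular: stop —, fricative /χ/.
The uvular row has no stop member, so the gap is the uvular stop /q/.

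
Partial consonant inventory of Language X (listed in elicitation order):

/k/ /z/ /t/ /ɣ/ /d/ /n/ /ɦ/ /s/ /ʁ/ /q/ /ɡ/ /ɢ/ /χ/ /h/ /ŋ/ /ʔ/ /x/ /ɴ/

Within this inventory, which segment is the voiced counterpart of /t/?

/t/ is a voiceless alveolar stop.
The voiced counterpart is a voiced alveolar stop — in this inventory, /d/.

/d/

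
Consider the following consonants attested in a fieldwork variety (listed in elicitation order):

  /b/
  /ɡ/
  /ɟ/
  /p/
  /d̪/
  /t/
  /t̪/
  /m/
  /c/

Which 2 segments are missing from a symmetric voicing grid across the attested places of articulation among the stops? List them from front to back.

bilabial: voiceless /p/, voiced /b/.
dental: voiceless /t̪/, voiced /d̪/.
alveolar: voiceless /t/, voiced —.
palatal: voiceless /c/, voiced /ɟ/.
velar: voiceless —, voiced /ɡ/.
Gaps, from front to back: alveolar lacks voiced (/d/); velar lacks voiceless (/k/).

/d/, /k/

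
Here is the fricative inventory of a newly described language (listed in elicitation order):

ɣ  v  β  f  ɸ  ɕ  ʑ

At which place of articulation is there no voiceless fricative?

Voiceless: /ɸ/ (bilabial), /f/ (labiodental), /ɕ/ (alveolo-palatal).
Voiced: /β/ (bilabial), /v/ (labiodental), /ʑ/ (alveolo-palatal), /ɣ/ (velar).
Every place of articulation has a voiceless member except velar, where /x/ would be expected.

velar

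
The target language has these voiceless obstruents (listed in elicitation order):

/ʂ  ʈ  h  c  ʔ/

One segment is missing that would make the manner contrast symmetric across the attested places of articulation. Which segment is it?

/ç/

place of articulation  stop      fricative
retroflex         ʈ         ʂ       
palatal           c         —       
glottal           ʔ         h       
The palatal row has no fricative member, so the gap is the palatal fricative /ç/.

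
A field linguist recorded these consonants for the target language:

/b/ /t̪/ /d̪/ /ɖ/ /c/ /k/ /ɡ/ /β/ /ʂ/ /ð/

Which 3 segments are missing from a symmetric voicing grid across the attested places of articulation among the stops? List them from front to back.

/p/, /ʈ/, /ɟ/

Voiceless: /t̪/ (dental), /c/ (palatal), /k/ (velar).
Voiced: /b/ (bilabial), /d̪/ (dental), /ɖ/ (retroflex), /ɡ/ (velar).
Gaps, from front to back: bilabial lacks voiceless (/p/); retroflex lacks voiceless (/ʈ/); palatal lacks voiced (/ɟ/).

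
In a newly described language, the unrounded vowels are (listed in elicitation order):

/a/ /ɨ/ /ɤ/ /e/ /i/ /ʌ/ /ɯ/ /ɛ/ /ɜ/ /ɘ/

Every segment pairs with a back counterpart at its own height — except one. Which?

/a/

High: /i/ ~ /ɨ/ ~ /ɯ/
High-mid: /e/ ~ /ɘ/ ~ /ɤ/
Low-mid: /ɛ/ ~ /ɜ/ ~ /ʌ/
Low: only /a/ (front); no back partner.
So /a/ is the unpaired segment.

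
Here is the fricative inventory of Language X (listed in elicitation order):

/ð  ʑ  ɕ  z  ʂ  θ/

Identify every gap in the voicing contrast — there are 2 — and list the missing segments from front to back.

/s/, /ʐ/

place of articulation  voiceless  voiced  
dental            θ         ð       
alveolar          —         z       
retroflex         ʂ         —       
alveolo-palatal   ɕ         ʑ       
Gaps, from front to back: alveolar lacks voiceless (/s/); retroflex lacks voiced (/ʐ/).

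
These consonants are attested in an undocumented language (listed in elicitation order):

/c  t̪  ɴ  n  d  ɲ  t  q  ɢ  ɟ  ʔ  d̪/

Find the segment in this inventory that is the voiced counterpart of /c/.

/ɟ/

/c/ is a voiceless palatal stop.
The voiced counterpart is a voiced palatal stop — in this inventory, /ɟ/.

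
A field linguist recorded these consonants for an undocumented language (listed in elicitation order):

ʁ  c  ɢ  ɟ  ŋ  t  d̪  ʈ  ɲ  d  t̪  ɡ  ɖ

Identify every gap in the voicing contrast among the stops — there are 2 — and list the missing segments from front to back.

dental: voiceless /t̪/, voiced /d̪/.
alveolar: voiceless /t/, voiced /d/.
retroflex: voiceless /ʈ/, voiced /ɖ/.
palatal: voiceless /c/, voiced /ɟ/.
velar: voiceless —, voiced /ɡ/.
uvular: voiceless —, voiced /ɢ/.
Gaps, from front to back: velar lacks voiceless (/k/); uvular lacks voiceless (/q/).

/k/, /q/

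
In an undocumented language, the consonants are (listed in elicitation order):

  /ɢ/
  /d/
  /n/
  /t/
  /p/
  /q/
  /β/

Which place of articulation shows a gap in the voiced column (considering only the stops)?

bilabial: voiceless /p/, voiced —.
alveolar: voiceless /t/, voiced /d/.
uvular: voiceless /q/, voiced /ɢ/.
Every place of articulation has a voiced member except bilabial, where /b/ would be expected.

bilabial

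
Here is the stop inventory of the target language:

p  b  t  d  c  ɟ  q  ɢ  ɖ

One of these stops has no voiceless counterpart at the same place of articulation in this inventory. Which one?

/ɖ/

Bilabial: /p/ ~ /b/
Alveolar: /t/ ~ /d/
Palatal: /c/ ~ /ɟ/
Uvular: /q/ ~ /ɢ/
Retroflex: only /ɖ/ (voiced); no voiceless partner.
So /ɖ/ is the unpaired segment.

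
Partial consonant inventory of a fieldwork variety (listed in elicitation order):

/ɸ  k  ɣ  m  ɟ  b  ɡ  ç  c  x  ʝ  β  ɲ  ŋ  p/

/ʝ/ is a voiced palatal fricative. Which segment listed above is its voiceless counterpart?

The voiceless counterpart is a voiceless palatal fricative — in this inventory, /ç/.

/ç/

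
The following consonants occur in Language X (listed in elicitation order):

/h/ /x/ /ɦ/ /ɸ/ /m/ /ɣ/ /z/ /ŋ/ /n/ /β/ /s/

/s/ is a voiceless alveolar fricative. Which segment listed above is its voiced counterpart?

/z/

The voiced counterpart is a voiced alveolar fricative — in this inventory, /z/.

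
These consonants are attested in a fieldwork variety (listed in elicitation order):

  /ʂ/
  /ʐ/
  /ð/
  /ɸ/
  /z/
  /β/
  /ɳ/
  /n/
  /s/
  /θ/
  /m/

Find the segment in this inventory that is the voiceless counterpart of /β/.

/β/ is a voiced bilabial fricative.
The voiceless counterpart is a voiceless bilabial fricative — in this inventory, /ɸ/.

/ɸ/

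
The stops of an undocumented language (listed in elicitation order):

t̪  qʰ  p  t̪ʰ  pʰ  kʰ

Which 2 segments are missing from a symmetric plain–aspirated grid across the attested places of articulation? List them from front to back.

/k/, /q/

place of articulation  plain     aspirated
bilabial          p         pʰ      
dental            t̪        t̪ʰ     
velar             —         kʰ      
uvular            —         qʰ      
Gaps, from front to back: velar lacks plain (/k/); uvular lacks plain (/q/).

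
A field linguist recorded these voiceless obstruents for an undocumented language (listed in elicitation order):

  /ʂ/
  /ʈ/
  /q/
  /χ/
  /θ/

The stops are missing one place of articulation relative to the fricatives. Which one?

place of articulation  stop      fricative
dental            —         θ       
retroflex         ʈ         ʂ       
uvular            q         χ       
Every place of articulation has a stop member except dental, where /t̪/ would be expected.

dental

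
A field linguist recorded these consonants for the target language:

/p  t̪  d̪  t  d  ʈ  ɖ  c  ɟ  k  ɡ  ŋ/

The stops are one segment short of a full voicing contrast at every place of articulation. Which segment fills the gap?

bilabial: voiceless /p/, voiced —.
dental: voiceless /t̪/, voiced /d̪/.
alveolar: voiceless /t/, voiced /d/.
retroflex: voiceless /ʈ/, voiced /ɖ/.
palatal: voiceless /c/, voiced /ɟ/.
velar: voiceless /k/, voiced /ɡ/.
The bilabial row has no voiced member, so the gap is the voiced bilabial stop /b/.

/b/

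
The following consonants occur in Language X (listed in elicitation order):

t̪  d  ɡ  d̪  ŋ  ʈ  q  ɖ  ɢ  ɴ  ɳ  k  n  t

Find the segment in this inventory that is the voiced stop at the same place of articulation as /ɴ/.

/ɢ/

/ɴ/ is an uvular nasal.
The voiced stop at the same place is a voiced uvular stop — in this inventory, /ɢ/.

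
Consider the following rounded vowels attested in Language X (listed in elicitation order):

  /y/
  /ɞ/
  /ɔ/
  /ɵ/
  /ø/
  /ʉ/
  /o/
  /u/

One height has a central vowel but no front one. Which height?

high: front /y/, central /ʉ/, back /u/.
high-mid: front /ø/, central /ɵ/, back /o/.
low-mid: front —, central /ɞ/, back /ɔ/.
Every height has a front member except low-mid, where /œ/ would be expected.

low-mid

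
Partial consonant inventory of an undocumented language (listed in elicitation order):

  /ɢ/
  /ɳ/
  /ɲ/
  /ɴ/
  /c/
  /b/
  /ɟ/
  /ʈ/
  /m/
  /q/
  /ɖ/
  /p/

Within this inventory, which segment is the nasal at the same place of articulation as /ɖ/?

/ɖ/ is a voiced retroflex stop.
The nasal at the same place is a retroflex nasal — in this inventory, /ɳ/.

/ɳ/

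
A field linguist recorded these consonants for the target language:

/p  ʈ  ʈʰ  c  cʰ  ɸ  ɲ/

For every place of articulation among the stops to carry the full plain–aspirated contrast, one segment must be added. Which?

Plain: /p/ (bilabial), /ʈ/ (retroflex), /c/ (palatal).
Aspirated: /ʈʰ/ (retroflex), /cʰ/ (palatal).
The bilabial row has no aspirated member, so the gap is the aspirated bilabial stop /pʰ/.

/pʰ/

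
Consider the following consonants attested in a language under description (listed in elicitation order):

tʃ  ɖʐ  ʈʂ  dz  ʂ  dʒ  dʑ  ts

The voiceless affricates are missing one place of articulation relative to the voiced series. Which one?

Voiceless: /ts/ (alveolar), /tʃ/ (postalveolar), /ʈʂ/ (retroflex).
Voiced: /dz/ (alveolar), /dʒ/ (postalveolar), /ɖʐ/ (retroflex), /dʑ/ (alveolo-palatal).
Every place of articulation has a voiceless member except alveolo-palatal, where /tɕ/ would be expected.

alveolo-palatal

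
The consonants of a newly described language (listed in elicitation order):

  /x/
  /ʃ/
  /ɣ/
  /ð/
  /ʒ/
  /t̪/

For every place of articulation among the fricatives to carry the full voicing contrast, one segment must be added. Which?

/θ/

Voiceless: /ʃ/ (postalveolar), /x/ (velar).
Voiced: /ð/ (dental), /ʒ/ (postalveolar), /ɣ/ (velar).
The dental row has no voiceless member, so the gap is the voiceless dental fricative /θ/.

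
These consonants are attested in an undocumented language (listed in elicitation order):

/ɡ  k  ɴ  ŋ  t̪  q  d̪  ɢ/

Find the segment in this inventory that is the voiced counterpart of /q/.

/q/ is a voiceless uvular stop.
The voiced counterpart is a voiced uvular stop — in this inventory, /ɢ/.

/ɢ/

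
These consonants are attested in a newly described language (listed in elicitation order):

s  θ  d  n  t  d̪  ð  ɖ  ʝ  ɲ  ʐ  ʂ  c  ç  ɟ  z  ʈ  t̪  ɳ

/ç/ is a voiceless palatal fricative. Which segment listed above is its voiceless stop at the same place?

/c/

The voiceless stop at the same place is a voiceless palatal stop — in this inventory, /c/.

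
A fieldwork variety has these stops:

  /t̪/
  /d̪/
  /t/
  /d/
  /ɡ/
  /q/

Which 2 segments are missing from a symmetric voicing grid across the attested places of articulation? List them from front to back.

/k/, /ɢ/

Voiceless: /t̪/ (dental), /t/ (alveolar), /q/ (uvular).
Voiced: /d̪/ (dental), /d/ (alveolar), /ɡ/ (velar).
Gaps, from front to back: velar lacks voiceless (/k/); uvular lacks voiced (/ɢ/).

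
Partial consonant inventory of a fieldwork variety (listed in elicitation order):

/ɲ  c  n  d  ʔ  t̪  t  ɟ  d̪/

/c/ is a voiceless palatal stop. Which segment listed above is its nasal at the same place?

/ɲ/

The nasal at the same place is a palatal nasal — in this inventory, /ɲ/.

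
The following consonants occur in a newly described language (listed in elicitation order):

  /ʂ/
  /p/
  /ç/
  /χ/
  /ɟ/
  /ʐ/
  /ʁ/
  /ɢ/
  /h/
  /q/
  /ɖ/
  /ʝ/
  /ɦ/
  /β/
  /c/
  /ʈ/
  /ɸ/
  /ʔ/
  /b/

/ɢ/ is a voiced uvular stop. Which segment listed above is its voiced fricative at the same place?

The voiced fricative at the same place is a voiced uvular fricative — in this inventory, /ʁ/.

/ʁ/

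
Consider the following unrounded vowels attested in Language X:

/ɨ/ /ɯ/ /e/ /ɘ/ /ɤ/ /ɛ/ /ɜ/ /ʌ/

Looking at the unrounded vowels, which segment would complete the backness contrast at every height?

/i/

high: front —, central /ɨ/, back /ɯ/.
high-mid: front /e/, central /ɘ/, back /ɤ/.
low-mid: front /ɛ/, central /ɜ/, back /ʌ/.
The high row has no front member, so the gap is the high front unrounded vowel /i/.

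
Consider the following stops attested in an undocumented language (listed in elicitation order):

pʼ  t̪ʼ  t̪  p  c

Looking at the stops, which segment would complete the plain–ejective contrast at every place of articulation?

/cʼ/

bilabial: plain /p/, ejective /pʼ/.
dental: plain /t̪/, ejective /t̪ʼ/.
palatal: plain /c/, ejective —.
The palatal row has no ejective member, so the gap is the ejective palatal stop /cʼ/.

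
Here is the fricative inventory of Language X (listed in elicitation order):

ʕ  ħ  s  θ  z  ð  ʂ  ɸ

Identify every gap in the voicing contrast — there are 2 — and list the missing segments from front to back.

bilabial: voiceless /ɸ/, voiced —.
dental: voiceless /θ/, voiced /ð/.
alveolar: voiceless /s/, voiced /z/.
retroflex: voiceless /ʂ/, voiced —.
pharyngeal: voiceless /ħ/, voiced /ʕ/.
Gaps, from front to back: bilabial lacks voiced (/β/); retroflex lacks voiced (/ʐ/).

/β/, /ʐ/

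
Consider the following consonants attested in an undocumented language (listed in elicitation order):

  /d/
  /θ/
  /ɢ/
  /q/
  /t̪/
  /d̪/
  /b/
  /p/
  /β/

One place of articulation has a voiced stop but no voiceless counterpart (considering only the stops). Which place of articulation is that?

alveolar

place of articulation  voiceless  voiced  
bilabial          p         b       
dental            t̪        d̪      
alveolar          —         d       
uvular            q         ɢ       
Every place of articulation has a voiceless member except alveolar, where /t/ would be expected.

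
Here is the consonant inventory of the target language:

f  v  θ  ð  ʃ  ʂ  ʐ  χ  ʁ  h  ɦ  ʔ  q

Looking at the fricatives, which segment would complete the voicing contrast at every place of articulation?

/ʒ/

labiodental: voiceless /f/, voiced /v/.
dental: voiceless /θ/, voiced /ð/.
postalveolar: voiceless /ʃ/, voiced —.
retroflex: voiceless /ʂ/, voiced /ʐ/.
uvular: voiceless /χ/, voiced /ʁ/.
glottal: voiceless /h/, voiced /ɦ/.
The postalveolar row has no voiced member, so the gap is the voiced postalveolar fricative /ʒ/.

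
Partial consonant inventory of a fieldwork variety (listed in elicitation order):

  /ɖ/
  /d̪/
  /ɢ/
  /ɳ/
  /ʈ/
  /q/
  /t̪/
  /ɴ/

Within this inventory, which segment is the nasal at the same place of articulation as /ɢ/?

/ɢ/ is a voiced uvular stop.
The nasal at the same place is an uvular nasal — in this inventory, /ɴ/.

/ɴ/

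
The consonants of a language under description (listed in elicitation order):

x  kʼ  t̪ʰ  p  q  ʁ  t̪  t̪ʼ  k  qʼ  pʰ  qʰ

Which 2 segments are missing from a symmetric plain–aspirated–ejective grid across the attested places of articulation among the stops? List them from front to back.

/pʼ/, /kʰ/

Plain: /p/ (bilabial), /t̪/ (dental), /k/ (velar), /q/ (uvular).
Aspirated: /pʰ/ (bilabial), /t̪ʰ/ (dental), /qʰ/ (uvular).
Ejective: /t̪ʼ/ (dental), /kʼ/ (velar), /qʼ/ (uvular).
Gaps, from front to back: bilabial lacks ejective (/pʼ/); velar lacks aspirated (/kʰ/).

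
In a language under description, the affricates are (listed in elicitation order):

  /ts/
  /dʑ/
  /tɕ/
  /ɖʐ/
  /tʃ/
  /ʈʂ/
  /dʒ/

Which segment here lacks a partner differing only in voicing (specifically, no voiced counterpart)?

Postalveolar: /tʃ/ ~ /dʒ/
Retroflex: /ʈʂ/ ~ /ɖʐ/
Alveolo-palatal: /tɕ/ ~ /dʑ/
Alveolar: only /ts/ (voiceless); no voiced partner.
So /ts/ is the unpaired segment.

/ts/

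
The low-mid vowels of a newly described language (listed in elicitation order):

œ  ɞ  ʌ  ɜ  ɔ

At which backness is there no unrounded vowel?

backness          unrounded  rounded 
front             —         œ       
central           ɜ         ɞ       
back              ʌ         ɔ       
Every backness has an unrounded member except front, where /ɛ/ would be expected.

front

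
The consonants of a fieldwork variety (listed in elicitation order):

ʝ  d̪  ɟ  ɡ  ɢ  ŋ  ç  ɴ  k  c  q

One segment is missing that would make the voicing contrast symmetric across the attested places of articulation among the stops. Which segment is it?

dental: voiceless —, voiced /d̪/.
palatal: voiceless /c/, voiced /ɟ/.
velar: voiceless /k/, voiced /ɡ/.
uvular: voiceless /q/, voiced /ɢ/.
The dental row has no voiceless member, so the gap is the voiceless dental stop /t̪/.

/t̪/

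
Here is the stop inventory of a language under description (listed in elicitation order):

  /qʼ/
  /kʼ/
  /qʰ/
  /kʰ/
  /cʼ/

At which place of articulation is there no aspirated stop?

palatal

palatal: aspirated —, ejective /cʼ/.
velar: aspirated /kʰ/, ejective /kʼ/.
uvular: aspirated /qʰ/, ejective /qʼ/.
Every place of articulation has an aspirated member except palatal, where /cʰ/ would be expected.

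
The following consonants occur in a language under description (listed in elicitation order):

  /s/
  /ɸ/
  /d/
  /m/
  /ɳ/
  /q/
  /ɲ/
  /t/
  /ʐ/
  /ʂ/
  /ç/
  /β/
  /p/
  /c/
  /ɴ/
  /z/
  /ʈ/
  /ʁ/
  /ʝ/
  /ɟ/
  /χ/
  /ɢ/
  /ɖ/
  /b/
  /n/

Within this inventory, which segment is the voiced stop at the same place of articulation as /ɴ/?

/ɢ/

/ɴ/ is an uvular nasal.
The voiced stop at the same place is a voiced uvular stop — in this inventory, /ɢ/.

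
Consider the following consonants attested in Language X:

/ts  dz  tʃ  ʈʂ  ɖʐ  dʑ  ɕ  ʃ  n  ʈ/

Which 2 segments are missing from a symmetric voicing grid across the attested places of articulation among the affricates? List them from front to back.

/dʒ/, /tɕ/

Voiceless: /ts/ (alveolar), /tʃ/ (postalveolar), /ʈʂ/ (retroflex).
Voiced: /dz/ (alveolar), /ɖʐ/ (retroflex), /dʑ/ (alveolo-palatal).
Gaps, from front to back: postalveolar lacks voiced (/dʒ/); alveolo-palatal lacks voiceless (/tɕ/).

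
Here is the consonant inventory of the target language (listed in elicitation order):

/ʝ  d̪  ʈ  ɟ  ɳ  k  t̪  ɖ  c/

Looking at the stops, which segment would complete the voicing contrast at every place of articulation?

/ɡ/

Voiceless: /t̪/ (dental), /ʈ/ (retroflex), /c/ (palatal), /k/ (velar).
Voiced: /d̪/ (dental), /ɖ/ (retroflex), /ɟ/ (palatal).
The velar row has no voiced member, so the gap is the voiced velar stop /ɡ/.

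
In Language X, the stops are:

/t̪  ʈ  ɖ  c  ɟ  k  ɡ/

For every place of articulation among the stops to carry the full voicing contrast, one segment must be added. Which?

/d̪/

place of articulation  voiceless  voiced  
dental            t̪        —       
retroflex         ʈ         ɖ       
palatal           c         ɟ       
velar             k         ɡ       
The dental row has no voiced member, so the gap is the voiced dental stop /d̪/.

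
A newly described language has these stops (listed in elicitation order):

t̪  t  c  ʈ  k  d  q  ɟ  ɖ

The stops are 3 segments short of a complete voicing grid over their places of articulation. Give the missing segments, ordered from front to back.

/d̪/, /ɡ/, /ɢ/

dental: voiceless /t̪/, voiced —.
alveolar: voiceless /t/, voiced /d/.
retroflex: voiceless /ʈ/, voiced /ɖ/.
palatal: voiceless /c/, voiced /ɟ/.
velar: voiceless /k/, voiced —.
uvular: voiceless /q/, voiced —.
Gaps, from front to back: dental lacks voiced (/d̪/); velar lacks voiced (/ɡ/); uvular lacks voiced (/ɢ/).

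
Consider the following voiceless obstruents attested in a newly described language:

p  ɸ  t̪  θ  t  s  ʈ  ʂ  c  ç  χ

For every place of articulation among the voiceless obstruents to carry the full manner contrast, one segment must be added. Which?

bilabial: stop /p/, fricative /ɸ/.
dental: stop /t̪/, fricative /θ/.
alveolar: stop /t/, fricative /s/.
retroflex: stop /ʈ/, fricative /ʂ/.
palatal: stop /c/, fricative /ç/.
uvular: stop —, fricative /χ/.
The uvular row has no stop member, so the gap is the uvular stop /q/.

/q/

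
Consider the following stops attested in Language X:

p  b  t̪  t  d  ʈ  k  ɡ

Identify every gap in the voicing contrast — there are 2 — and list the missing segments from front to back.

/d̪/, /ɖ/

Voiceless: /p/ (bilabial), /t̪/ (dental), /t/ (alveolar), /ʈ/ (retroflex), /k/ (velar).
Voiced: /b/ (bilabial), /d/ (alveolar), /ɡ/ (velar).
Gaps, from front to back: dental lacks voiced (/d̪/); retroflex lacks voiced (/ɖ/).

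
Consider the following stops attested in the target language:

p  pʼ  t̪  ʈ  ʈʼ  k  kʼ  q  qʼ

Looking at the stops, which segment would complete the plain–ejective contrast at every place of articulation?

/t̪ʼ/

bilabial: plain /p/, ejective /pʼ/.
dental: plain /t̪/, ejective —.
retroflex: plain /ʈ/, ejective /ʈʼ/.
velar: plain /k/, ejective /kʼ/.
uvular: plain /q/, ejective /qʼ/.
The dental row has no ejective member, so the gap is the ejective dental stop /t̪ʼ/.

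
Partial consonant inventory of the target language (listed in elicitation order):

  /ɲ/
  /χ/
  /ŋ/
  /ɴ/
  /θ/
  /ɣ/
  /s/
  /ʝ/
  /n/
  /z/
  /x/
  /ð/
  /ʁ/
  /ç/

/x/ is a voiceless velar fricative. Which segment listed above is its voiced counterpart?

/ɣ/

The voiced counterpart is a voiced velar fricative — in this inventory, /ɣ/.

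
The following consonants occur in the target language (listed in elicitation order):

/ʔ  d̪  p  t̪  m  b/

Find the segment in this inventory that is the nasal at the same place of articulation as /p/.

/p/ is a voiceless bilabial stop.
The nasal at the same place is a bilabial nasal — in this inventory, /m/.

/m/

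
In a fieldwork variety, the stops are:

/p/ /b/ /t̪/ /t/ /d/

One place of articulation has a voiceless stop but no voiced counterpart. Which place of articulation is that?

Voiceless: /p/ (bilabial), /t̪/ (dental), /t/ (alveolar).
Voiced: /b/ (bilabial), /d/ (alveolar).
Every place of articulation has a voiced member except dental, where /d̪/ would be expected.

dental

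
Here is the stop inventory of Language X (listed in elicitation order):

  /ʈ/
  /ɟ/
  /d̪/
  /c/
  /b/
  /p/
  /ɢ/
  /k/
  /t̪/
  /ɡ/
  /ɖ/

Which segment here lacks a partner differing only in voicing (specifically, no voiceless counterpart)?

/ɢ/

Bilabial: /p/ ~ /b/
Dental: /t̪/ ~ /d̪/
Retroflex: /ʈ/ ~ /ɖ/
Palatal: /c/ ~ /ɟ/
Velar: /k/ ~ /ɡ/
Uvular: only /ɢ/ (voiced); no voiceless partner.
So /ɢ/ is the unpaired segment.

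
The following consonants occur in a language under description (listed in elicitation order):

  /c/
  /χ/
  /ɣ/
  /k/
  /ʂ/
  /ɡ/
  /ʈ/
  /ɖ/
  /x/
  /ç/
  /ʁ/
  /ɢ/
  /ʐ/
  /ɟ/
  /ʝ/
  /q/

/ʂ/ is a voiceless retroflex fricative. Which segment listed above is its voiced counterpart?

/ʐ/

The voiced counterpart is a voiced retroflex fricative — in this inventory, /ʐ/.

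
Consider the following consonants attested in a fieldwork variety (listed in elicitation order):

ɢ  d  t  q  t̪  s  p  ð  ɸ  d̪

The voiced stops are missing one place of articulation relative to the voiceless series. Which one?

bilabial

place of articulation  voiceless  voiced  
bilabial          p         —       
dental            t̪        d̪      
alveolar          t         d       
uvular            q         ɢ       
Every place of articulation has a voiced member except bilabial, where /b/ would be expected.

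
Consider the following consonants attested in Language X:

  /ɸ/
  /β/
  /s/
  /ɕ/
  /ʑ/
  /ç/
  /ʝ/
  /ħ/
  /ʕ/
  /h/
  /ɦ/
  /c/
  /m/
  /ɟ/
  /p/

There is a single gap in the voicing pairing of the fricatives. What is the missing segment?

place of articulation  voiceless  voiced  
bilabial          ɸ         β       
alveolar          s         —       
alveolo-palatal   ɕ         ʑ       
palatal           ç         ʝ       
pharyngeal        ħ         ʕ       
glottal           h         ɦ       
The alveolar row has no voiced member, so the gap is the voiced alveolar fricative /z/.

/z/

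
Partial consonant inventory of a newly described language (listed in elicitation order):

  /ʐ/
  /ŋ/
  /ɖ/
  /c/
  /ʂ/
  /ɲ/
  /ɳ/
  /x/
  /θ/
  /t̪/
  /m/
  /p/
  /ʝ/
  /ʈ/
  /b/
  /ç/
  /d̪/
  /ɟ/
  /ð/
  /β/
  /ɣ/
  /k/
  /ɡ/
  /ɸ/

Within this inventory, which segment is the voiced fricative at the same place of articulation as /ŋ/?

/ɣ/

/ŋ/ is a velar nasal.
The voiced fricative at the same place is a voiced velar fricative — in this inventory, /ɣ/.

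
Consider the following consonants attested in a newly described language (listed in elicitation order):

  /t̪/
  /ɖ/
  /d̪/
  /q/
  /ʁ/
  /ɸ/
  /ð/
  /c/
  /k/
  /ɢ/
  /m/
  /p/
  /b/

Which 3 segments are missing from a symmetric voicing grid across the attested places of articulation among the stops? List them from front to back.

/ʈ/, /ɟ/, /ɡ/

bilabial: voiceless /p/, voiced /b/.
dental: voiceless /t̪/, voiced /d̪/.
retroflex: voiceless —, voiced /ɖ/.
palatal: voiceless /c/, voiced —.
velar: voiceless /k/, voiced —.
uvular: voiceless /q/, voiced /ɢ/.
Gaps, from front to back: retroflex lacks voiceless (/ʈ/); palatal lacks voiced (/ɟ/); velar lacks voiced (/ɡ/).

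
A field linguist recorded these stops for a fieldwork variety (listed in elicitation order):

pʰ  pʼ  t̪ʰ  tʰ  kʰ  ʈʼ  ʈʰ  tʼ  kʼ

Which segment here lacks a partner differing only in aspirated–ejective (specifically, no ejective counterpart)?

/t̪ʰ/

Bilabial: /pʰ/ ~ /pʼ/
Alveolar: /tʰ/ ~ /tʼ/
Retroflex: /ʈʰ/ ~ /ʈʼ/
Velar: /kʰ/ ~ /kʼ/
Dental: only /t̪ʰ/ (aspirated); no ejective partner.
So /t̪ʰ/ is the unpaired segment.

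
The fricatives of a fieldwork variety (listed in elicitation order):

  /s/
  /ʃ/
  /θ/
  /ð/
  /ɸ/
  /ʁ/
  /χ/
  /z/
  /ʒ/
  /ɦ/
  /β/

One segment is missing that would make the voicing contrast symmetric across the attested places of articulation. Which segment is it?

place of articulation  voiceless  voiced  
bilabial          ɸ         β       
dental            θ         ð       
alveolar          s         z       
postalveolar      ʃ         ʒ       
uvular            χ         ʁ       
glottal           —         ɦ       
The glottal row has no voiceless member, so the gap is the voiceless glottal fricative /h/.

/h/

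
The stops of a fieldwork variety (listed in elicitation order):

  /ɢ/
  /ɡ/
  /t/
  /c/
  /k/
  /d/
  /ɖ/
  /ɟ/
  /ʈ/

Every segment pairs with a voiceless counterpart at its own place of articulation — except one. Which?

Alveolar: /t/ ~ /d/
Retroflex: /ʈ/ ~ /ɖ/
Palatal: /c/ ~ /ɟ/
Velar: /k/ ~ /ɡ/
Uvular: only /ɢ/ (voiced); no voiceless partner.
So /ɢ/ is the unpaired segment.

/ɢ/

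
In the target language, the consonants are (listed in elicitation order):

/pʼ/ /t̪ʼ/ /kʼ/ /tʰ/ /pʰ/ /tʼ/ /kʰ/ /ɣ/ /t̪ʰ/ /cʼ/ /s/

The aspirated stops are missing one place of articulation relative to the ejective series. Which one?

bilabial: aspirated /pʰ/, ejective /pʼ/.
dental: aspirated /t̪ʰ/, ejective /t̪ʼ/.
alveolar: aspirated /tʰ/, ejective /tʼ/.
palatal: aspirated —, ejective /cʼ/.
velar: aspirated /kʰ/, ejective /kʼ/.
Every place of articulation has an aspirated member except palatal, where /cʰ/ would be expected.

palatal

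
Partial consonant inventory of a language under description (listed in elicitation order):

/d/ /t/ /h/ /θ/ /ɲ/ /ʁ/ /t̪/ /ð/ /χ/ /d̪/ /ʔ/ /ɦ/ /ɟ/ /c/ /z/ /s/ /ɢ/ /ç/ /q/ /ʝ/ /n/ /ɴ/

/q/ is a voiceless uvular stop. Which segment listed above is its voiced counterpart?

/ɢ/

The voiced counterpart is a voiced uvular stop — in this inventory, /ɢ/.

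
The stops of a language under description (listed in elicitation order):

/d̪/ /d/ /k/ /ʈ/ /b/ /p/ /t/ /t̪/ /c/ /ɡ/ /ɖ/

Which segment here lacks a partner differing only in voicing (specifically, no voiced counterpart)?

Bilabial: /p/ ~ /b/
Dental: /t̪/ ~ /d̪/
Alveolar: /t/ ~ /d/
Retroflex: /ʈ/ ~ /ɖ/
Velar: /k/ ~ /ɡ/
Palatal: only /c/ (voiceless); no voiced partner.
So /c/ is the unpaired segment.

/c/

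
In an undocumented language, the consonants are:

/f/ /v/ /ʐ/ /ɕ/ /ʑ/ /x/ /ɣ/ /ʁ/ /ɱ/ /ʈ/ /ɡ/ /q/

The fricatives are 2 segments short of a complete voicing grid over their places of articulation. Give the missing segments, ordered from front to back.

/ʂ/, /χ/

Voiceless: /f/ (labiodental), /ɕ/ (alveolo-palatal), /x/ (velar).
Voiced: /v/ (labiodental), /ʐ/ (retroflex), /ʑ/ (alveolo-palatal), /ɣ/ (velar), /ʁ/ (uvular).
Gaps, from front to back: retroflex lacks voiceless (/ʂ/); uvular lacks voiceless (/χ/).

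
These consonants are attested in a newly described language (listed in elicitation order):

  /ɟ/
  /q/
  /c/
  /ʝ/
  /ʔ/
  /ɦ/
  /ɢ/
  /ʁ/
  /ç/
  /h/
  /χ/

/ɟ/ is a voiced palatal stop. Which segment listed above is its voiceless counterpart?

The voiceless counterpart is a voiceless palatal stop — in this inventory, /c/.

/c/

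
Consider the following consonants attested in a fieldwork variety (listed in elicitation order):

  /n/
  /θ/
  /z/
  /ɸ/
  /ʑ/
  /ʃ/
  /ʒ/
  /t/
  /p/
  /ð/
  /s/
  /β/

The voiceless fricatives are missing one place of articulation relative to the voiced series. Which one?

alveolo-palatal

place of articulation  voiceless  voiced  
bilabial          ɸ         β       
dental            θ         ð       
alveolar          s         z       
postalveolar      ʃ         ʒ       
alveolo-palatal   —         ʑ       
Every place of articulation has a voiceless member except alveolo-palatal, where /ɕ/ would be expected.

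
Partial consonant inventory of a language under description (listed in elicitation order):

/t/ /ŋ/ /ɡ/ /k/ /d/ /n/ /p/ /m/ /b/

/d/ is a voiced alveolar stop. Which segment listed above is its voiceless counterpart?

/t/

The voiceless counterpart is a voiceless alveolar stop — in this inventory, /t/.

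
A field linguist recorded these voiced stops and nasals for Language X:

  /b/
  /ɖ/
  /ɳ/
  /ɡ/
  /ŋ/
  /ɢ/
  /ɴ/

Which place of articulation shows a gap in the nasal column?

Oral stop: /b/ (bilabial), /ɖ/ (retroflex), /ɡ/ (velar), /ɢ/ (uvular).
Nasal: /ɳ/ (retroflex), /ŋ/ (velar), /ɴ/ (uvular).
Every place of articulation has a nasal member except bilabial, where /m/ would be expected.

bilabial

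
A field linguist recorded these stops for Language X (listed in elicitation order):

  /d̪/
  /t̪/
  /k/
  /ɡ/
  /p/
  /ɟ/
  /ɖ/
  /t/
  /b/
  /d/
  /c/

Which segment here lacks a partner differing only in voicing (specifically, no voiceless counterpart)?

/ɖ/

Bilabial: /p/ ~ /b/
Dental: /t̪/ ~ /d̪/
Alveolar: /t/ ~ /d/
Palatal: /c/ ~ /ɟ/
Velar: /k/ ~ /ɡ/
Retroflex: only /ɖ/ (voiced); no voiceless partner.
So /ɖ/ is the unpaired segment.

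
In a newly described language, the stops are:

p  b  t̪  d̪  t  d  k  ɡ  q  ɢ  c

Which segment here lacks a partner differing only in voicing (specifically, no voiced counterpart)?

/c/

Bilabial: /p/ ~ /b/
Dental: /t̪/ ~ /d̪/
Alveolar: /t/ ~ /d/
Velar: /k/ ~ /ɡ/
Uvular: /q/ ~ /ɢ/
Palatal: only /c/ (voiceless); no voiced partner.
So /c/ is the unpaired segment.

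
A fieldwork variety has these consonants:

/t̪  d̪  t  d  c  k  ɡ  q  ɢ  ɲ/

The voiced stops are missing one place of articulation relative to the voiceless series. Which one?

palatal

dental: voiceless /t̪/, voiced /d̪/.
alveolar: voiceless /t/, voiced /d/.
palatal: voiceless /c/, voiced —.
velar: voiceless /k/, voiced /ɡ/.
uvular: voiceless /q/, voiced /ɢ/.
Every place of articulation has a voiced member except palatal, where /ɟ/ would be expected.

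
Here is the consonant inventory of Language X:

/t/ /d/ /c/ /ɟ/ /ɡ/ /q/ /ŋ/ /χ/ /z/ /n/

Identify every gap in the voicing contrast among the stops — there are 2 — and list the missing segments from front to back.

/k/, /ɢ/

place of articulation  voiceless  voiced  
alveolar          t         d       
palatal           c         ɟ       
velar             —         ɡ       
uvular            q         —       
Gaps, from front to back: velar lacks voiceless (/k/); uvular lacks voiced (/ɢ/).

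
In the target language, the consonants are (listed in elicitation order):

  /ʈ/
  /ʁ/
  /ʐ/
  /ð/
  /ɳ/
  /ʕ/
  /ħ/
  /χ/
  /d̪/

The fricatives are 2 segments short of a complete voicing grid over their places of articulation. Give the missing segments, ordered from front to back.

dental: voiceless —, voiced /ð/.
retroflex: voiceless —, voiced /ʐ/.
uvular: voiceless /χ/, voiced /ʁ/.
pharyngeal: voiceless /ħ/, voiced /ʕ/.
Gaps, from front to back: dental lacks voiceless (/θ/); retroflex lacks voiceless (/ʂ/).

/θ/, /ʂ/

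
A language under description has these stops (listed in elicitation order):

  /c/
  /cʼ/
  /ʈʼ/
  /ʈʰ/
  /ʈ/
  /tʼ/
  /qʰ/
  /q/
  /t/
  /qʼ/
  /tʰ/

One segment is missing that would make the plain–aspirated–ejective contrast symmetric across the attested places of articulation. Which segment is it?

place of articulation  plain     aspirated  ejective
alveolar          t         tʰ        tʼ      
retroflex         ʈ         ʈʰ        ʈʼ      
palatal           c         —         cʼ      
uvular            q         qʰ        qʼ      
The palatal row has no aspirated member, so the gap is the aspirated palatal stop /cʰ/.

/cʰ/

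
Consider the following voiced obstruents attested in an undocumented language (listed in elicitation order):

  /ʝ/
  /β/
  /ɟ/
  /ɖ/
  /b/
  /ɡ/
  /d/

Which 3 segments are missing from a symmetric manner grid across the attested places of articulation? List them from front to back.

place of articulation  stop      fricative
bilabial          b         β       
alveolar          d         —       
retroflex         ɖ         —       
palatal           ɟ         ʝ       
velar             ɡ         —       
Gaps, from front to back: alveolar lacks fricative (/z/); retroflex lacks fricative (/ʐ/); velar lacks fricative (/ɣ/).

/z/, /ʐ/, /ɣ/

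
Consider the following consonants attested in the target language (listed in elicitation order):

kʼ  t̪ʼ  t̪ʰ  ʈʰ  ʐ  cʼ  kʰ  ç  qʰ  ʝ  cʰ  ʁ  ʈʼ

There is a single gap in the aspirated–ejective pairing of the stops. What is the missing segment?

/qʼ/

place of articulation  aspirated  ejective
dental            t̪ʰ       t̪ʼ     
retroflex         ʈʰ        ʈʼ      
palatal           cʰ        cʼ      
velar             kʰ        kʼ      
uvular            qʰ        —       
The uvular row has no ejective member, so the gap is the ejective uvular stop /qʼ/.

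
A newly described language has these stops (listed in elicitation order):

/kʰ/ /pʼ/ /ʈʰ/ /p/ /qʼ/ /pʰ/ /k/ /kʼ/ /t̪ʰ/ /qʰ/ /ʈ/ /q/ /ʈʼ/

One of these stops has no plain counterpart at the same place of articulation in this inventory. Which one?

Bilabial: /p/ ~ /pʰ/ ~ /pʼ/
Retroflex: /ʈ/ ~ /ʈʰ/ ~ /ʈʼ/
Velar: /k/ ~ /kʰ/ ~ /kʼ/
Uvular: /q/ ~ /qʰ/ ~ /qʼ/
Dental: only /t̪ʰ/ (aspirated); no plain partner.
So /t̪ʰ/ is the unpaired segment.

/t̪ʰ/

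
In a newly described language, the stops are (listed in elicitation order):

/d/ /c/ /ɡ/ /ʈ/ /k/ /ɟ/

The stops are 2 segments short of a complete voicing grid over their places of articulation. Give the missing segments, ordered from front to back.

/t/, /ɖ/

alveolar: voiceless —, voiced /d/.
retroflex: voiceless /ʈ/, voiced —.
palatal: voiceless /c/, voiced /ɟ/.
velar: voiceless /k/, voiced /ɡ/.
Gaps, from front to back: alveolar lacks voiceless (/t/); retroflex lacks voiced (/ɖ/).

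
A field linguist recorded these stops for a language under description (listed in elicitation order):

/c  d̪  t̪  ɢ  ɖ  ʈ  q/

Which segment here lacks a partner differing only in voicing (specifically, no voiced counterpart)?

Dental: /t̪/ ~ /d̪/
Retroflex: /ʈ/ ~ /ɖ/
Uvular: /q/ ~ /ɢ/
Palatal: only /c/ (voiceless); no voiced partner.
So /c/ is the unpaired segment.

/c/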